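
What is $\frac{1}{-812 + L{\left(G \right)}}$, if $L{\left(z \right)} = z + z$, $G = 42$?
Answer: $- \frac{1}{728} \approx -0.0013736$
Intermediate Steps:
$L{\left(z \right)} = 2 z$
$\frac{1}{-812 + L{\left(G \right)}} = \frac{1}{-812 + 2 \cdot 42} = \frac{1}{-812 + 84} = \frac{1}{-728} = - \frac{1}{728}$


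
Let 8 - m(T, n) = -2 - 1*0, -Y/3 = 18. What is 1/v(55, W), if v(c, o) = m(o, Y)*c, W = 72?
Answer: 1/550 ≈ 0.0018182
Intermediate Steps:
Y = -54 (Y = -3*18 = -54)
m(T, n) = 10 (m(T, n) = 8 - (-2 - 1*0) = 8 - (-2 + 0) = 8 - 1*(-2) = 8 + 2 = 10)
v(c, o) = 10*c
1/v(55, W) = 1/(10*55) = 1/550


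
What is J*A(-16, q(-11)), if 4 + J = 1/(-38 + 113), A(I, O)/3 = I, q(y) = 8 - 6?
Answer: 4784/25 ≈ 191.36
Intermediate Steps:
q(y) = 2
A(I, O) = 3*I
J = -299/75 (J = -4 + 1/(-38 + 113) = -4 + 1/75 = -299/75 ≈ -3.9867)
J*A(-16, q(-11)) = -299*(-16)/25 = -299/75*(-48) = 4784/25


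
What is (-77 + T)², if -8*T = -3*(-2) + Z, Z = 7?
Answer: 395641/64 ≈ 6181.9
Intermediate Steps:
T = -13/8 (T = -(-3*(-2) + 7)/8 = -(6 + 7)/8 = -⅛*13 = -13/8 ≈ -1.6250)
(-77 + T)² = (-77 - 13/8)² = (-629/8)² = 395641/64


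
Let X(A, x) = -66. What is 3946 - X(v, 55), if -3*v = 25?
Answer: 4012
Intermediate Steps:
v = -25/3 (v = -1/3*25 = -25/3 ≈ -8.3333)
3946 - X(v, 55) = 3946 - 1*(-66) = 3946 + 66 = 4012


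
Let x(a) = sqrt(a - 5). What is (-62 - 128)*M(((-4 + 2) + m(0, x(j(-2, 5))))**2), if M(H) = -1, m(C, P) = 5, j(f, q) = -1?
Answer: 190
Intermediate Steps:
x(a) = sqrt(-5 + a)
(-62 - 128)*M(((-4 + 2) + m(0, x(j(-2, 5))))**2) = (-62 - 128)*(-1) = -190*(-1) = 190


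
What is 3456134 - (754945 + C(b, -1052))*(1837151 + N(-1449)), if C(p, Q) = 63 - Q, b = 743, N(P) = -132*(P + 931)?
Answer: -1440689287486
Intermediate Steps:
N(P) = -122892 - 132*P (N(P) = -132*(931 + P) = -122892 - 132*P)
3456134 - (754945 + C(b, -1052))*(1837151 + N(-1449)) = 3456134 - (754945 + (63 - 1*(-1052)))*(1837151 + (-122892 - 132*(-1449))) = 3456134 - (754945 + (63 + 1052))*(1837151 + (-122892 + 191268)) = 3456134 - (754945 + 1115)*(1837151 + 68376) = 3456134 - 756060*1905527 = 3456134 - 1*1440692743620 = 3456134 - 1440692743620 = -1440689287486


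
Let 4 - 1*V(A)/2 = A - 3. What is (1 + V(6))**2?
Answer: 9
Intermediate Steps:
V(A) = 14 - 2*A (V(A) = 8 - 2*(A - 3) = 8 - 2*(-3 + A) = 8 + (6 - 2*A) = 14 - 2*A)
(1 + V(6))**2 = (1 + (14 - 2*6))**2 = (1 + (14 - 12))**2 = (1 + 2)**2 = 3**2 = 9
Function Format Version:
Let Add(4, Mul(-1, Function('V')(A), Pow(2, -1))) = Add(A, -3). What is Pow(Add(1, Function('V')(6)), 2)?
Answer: 9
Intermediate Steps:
Function('V')(A) = Add(14, Mul(-2, A)) (Function('V')(A) = Add(8, Mul(-2, Add(A, -3))) = Add(8, Mul(-2, Add(-3, A))) = Add(8, Add(6, Mul(-2, A))) = Add(14, Mul(-2, A)))
Pow(Add(1, Function('V')(6)), 2) = Pow(Add(1, Add(14, Mul(-2, 6))), 2) = Pow(Add(1, Add(14, -12)), 2) = Pow(Add(1, 2), 2) = Pow(3, 2) = 9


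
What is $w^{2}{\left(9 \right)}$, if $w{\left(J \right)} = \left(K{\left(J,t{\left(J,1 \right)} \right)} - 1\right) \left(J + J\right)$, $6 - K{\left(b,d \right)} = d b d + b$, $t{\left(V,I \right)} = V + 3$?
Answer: $547560000$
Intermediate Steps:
$t{\left(V,I \right)} = 3 + V$
$K{\left(b,d \right)} = 6 - b - b d^{2}$ ($K{\left(b,d \right)} = 6 - \left(d b d + b\right) = 6 - \left(b d d + b\right) = 6 - \left(b d^{2} + b\right) = 6 - \left(b + b d^{2}\right) = 6 - b - b d^{2}$)
$w{\left(J \right)} = 2 J \left(5 - J - J \left(3 + J\right)^{2}\right)$ ($w{\left(J \right)} = \left(\left(6 - J - J \left(3 + J\right)^{2}\right) - 1\right) \left(J + J\right) = \left(5 - J - J \left(3 + J\right)^{2}\right) 2 J = 2 J \left(5 - J - J \left(3 + J\right)^{2}\right)$)
$w^{2}{\left(9 \right)} = \left(\left(-2\right) 9 \left(-5 + 9 + 9 \left(3 + 9\right)^{2}\right)\right)^{2} = \left(\left(-2\right) 9 \left(-5 + 9 + 9 \cdot 12^{2}\right)\right)^{2} = \left(\left(-2\right) 9 \left(-5 + 9 + 9 \cdot 144\right)\right)^{2} = \left(\left(-2\right) 9 \left(-5 + 9 + 1296\right)\right)^{2} = \left(\left(-2\right) 9 \cdot 1300\right)^{2} = \left(-23400\right)^{2} = 547560000$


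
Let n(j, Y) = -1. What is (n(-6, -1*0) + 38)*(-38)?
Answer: -1406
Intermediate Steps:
(n(-6, -1*0) + 38)*(-38) = (-1 + 38)*(-38) = 37*(-38) = -1406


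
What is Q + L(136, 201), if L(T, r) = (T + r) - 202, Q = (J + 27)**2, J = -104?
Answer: 6064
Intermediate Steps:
Q = 5929 (Q = (-104 + 27)**2 = (-77)**2 = 5929)
L(T, r) = -202 + T + r
Q + L(136, 201) = 5929 + (-202 + 136 + 201) = 5929 + 135 = 6064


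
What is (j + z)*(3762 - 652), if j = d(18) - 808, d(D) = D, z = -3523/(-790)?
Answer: -192999447/79 ≈ -2.4430e+6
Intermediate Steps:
z = 3523/790 (z = -3523*(-1/790) = 3523/790 ≈ 4.4595)
j = -790 (j = 18 - 808 = -790)
(j + z)*(3762 - 652) = (-790 + 3523/790)*(3762 - 652) = -620577/790*3110 = -192999447/79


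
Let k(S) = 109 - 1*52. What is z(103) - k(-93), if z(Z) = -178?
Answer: -235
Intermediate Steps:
k(S) = 57 (k(S) = 109 - 52 = 57)
z(103) - k(-93) = -178 - 1*57 = -178 - 57 = -235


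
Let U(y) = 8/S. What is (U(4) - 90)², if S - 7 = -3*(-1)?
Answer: 198916/25 ≈ 7956.6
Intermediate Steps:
S = 10 (S = 7 - 3*(-1) = 7 + 3 = 10)
U(y) = ⅘ (U(y) = 8/10 = 8*(⅒) = ⅘)
(U(4) - 90)² = (⅘ - 90)² = (-446/5)² = 198916/25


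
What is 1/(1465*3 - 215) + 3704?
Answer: 15482721/4180 ≈ 3704.0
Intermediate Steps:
1/(1465*3 - 215) + 3704 = 1/(4395 - 215) + 3704 = 1/4180 + 3704 = 15482721/4180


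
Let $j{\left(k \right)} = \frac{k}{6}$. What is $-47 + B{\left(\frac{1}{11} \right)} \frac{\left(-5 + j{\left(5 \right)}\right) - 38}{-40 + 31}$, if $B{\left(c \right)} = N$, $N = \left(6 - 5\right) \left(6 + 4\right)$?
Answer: $- \frac{4}{27} \approx -0.14815$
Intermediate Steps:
$j{\left(k \right)} = \frac{k}{6}$ ($j{\left(k \right)} = k \frac{1}{6} = \frac{k}{6}$)
$N = 10$ ($N = 1 \cdot 10 = 10$)
$B{\left(c \right)} = 10$
$-47 + B{\left(\frac{1}{11} \right)} \frac{\left(-5 + j{\left(5 \right)}\right) - 38}{-40 + 31} = -47 + 10 \frac{\left(-5 + \frac{1}{6} \cdot 5\right) - 38}{-40 + 31} = -47 + 10 \frac{\left(-5 + \frac{5}{6}\right) - 38}{-9} = -47 + 10 \left(- \frac{25}{6} - 38\right) \left(- \frac{1}{9}\right) = -47 + 10 \left(\left(- \frac{253}{6}\right) \left(- \frac{1}{9}\right)\right) = -47 + 10 \cdot \frac{253}{54} = -47 + \frac{1265}{27} = - \frac{4}{27}$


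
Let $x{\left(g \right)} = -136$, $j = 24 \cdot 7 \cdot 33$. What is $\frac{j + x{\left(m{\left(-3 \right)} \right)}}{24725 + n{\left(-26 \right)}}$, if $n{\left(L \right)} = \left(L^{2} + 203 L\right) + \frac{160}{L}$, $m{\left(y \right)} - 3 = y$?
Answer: $\frac{70304}{261519} \approx 0.26883$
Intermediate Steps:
$m{\left(y \right)} = 3 + y$
$j = 5544$ ($j = 168 \cdot 33 = 5544$)
$n{\left(L \right)} = L^{2} + \frac{160}{L} + 203 L$
$\frac{j + x{\left(m{\left(-3 \right)} \right)}}{24725 + n{\left(-26 \right)}} = \frac{5544 - 136}{24725 + \frac{160 + \left(-26\right)^{2} \left(203 - 26\right)}{-26}} = \frac{5408}{24725 - \frac{160 + 676 \cdot 177}{26}} = \frac{5408}{24725 - \frac{160 + 119652}{26}} = \frac{5408}{24725 - \frac{59906}{13}} = \frac{5408}{\frac{261519}{13}} = 5408 \cdot \frac{13}{261519} = \frac{70304}{261519}$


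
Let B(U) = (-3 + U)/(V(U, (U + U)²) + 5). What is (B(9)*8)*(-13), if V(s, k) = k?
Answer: -624/329 ≈ -1.8967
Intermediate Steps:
B(U) = (-3 + U)/(5 + 4*U²) (B(U) = (-3 + U)/((U + U)² + 5) = (-3 + U)/((2*U)² + 5) = (-3 + U)/(4*U² + 5) = (-3 + U)/(5 + 4*U²))
(B(9)*8)*(-13) = (((-3 + 9)/(5 + 4*9²))*8)*(-13) = ((6/(5 + 4*81))*8)*(-13) = ((6/(5 + 324))*8)*(-13) = ((6/329)*8)*(-13) = (48/329)*(-13) = -624/329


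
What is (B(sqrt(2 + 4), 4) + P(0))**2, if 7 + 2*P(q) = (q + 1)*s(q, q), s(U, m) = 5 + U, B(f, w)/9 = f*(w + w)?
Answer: 31105 - 144*sqrt(6) ≈ 30752.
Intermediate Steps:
B(f, w) = 18*f*w (B(f, w) = 9*(f*(w + w)) = 9*(f*(2*w)) = 9*(2*f*w) = 18*f*w)
P(q) = -7/2 + (1 + q)*(5 + q)/2 (P(q) = -7/2 + ((q + 1)*(5 + q))/2 = -7/2 + ((1 + q)*(5 + q))/2 = -7/2 + (1 + q)*(5 + q)/2)
(B(sqrt(2 + 4), 4) + P(0))**2 = (18*sqrt(2 + 4)*4 + (-1 + (1/2)*0**2 + 3*0))**2 = (18*sqrt(6)*4 + (-1 + (1/2)*0 + 0))**2 = (72*sqrt(6) + (-1 + 0 + 0))**2 = (72*sqrt(6) - 1)**2 = (-1 + 72*sqrt(6))**2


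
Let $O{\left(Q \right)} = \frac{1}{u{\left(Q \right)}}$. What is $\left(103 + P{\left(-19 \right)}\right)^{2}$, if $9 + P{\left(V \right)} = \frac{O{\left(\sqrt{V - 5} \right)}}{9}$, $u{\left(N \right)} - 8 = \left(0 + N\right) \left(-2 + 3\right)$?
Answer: $\frac{- 28642177 i + 22906296 \sqrt{6}}{648 \left(- 5 i + 4 \sqrt{6}\right)} \approx 8837.9 - 1.163 i$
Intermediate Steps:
$u{\left(N \right)} = 8 + N$ ($u{\left(N \right)} = 8 + \left(0 + N\right) \left(-2 + 3\right) = 8 + N 1 = 8 + N$)
$O{\left(Q \right)} = \frac{1}{8 + Q}$
$P{\left(V \right)} = -9 + \frac{1}{9 \left(8 + \sqrt{-5 + V}\right)}$ ($P{\left(V \right)} = -9 + \frac{1}{\left(8 + \sqrt{V - 5}\right) 9} = -9 + \frac{1}{8 + \sqrt{-5 + V}} \frac{1}{9} = -9 + \frac{1}{9 \left(8 + \sqrt{-5 + V}\right)}$)
$\left(103 + P{\left(-19 \right)}\right)^{2} = \left(103 - \left(9 - \frac{1}{9 \left(8 + \sqrt{-5 - 19}\right)}\right)\right)^{2} = \left(103 - \left(9 - \frac{1}{9 \left(8 + \sqrt{-24}\right)}\right)\right)^{2} = \left(103 - \left(9 - \frac{1}{9 \left(8 + 2 i \sqrt{6}\right)}\right)\right)^{2} = \left(94 + \frac{1}{9 \left(8 + 2 i \sqrt{6}\right)}\right)^{2}$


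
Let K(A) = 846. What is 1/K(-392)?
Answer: 1/846 ≈ 0.0011820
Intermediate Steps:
1/K(-392) = 1/846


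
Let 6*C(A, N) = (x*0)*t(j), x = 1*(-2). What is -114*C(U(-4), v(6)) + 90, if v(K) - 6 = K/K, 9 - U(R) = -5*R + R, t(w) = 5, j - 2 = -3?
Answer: 90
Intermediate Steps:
j = -1 (j = 2 - 3 = -1)
x = -2
U(R) = 9 + 4*R (U(R) = 9 - (-5*R + R) = 9 - (-4)*R = 9 + 4*R)
v(K) = 7 (v(K) = 6 + K/K = 6 + 1 = 7)
C(A, N) = 0 (C(A, N) = (-2*0*5)/6 = (0*5)/6 = (1/6)*0 = 0)
-114*C(U(-4), v(6)) + 90 = -114*0 + 90 = 0 + 90 = 90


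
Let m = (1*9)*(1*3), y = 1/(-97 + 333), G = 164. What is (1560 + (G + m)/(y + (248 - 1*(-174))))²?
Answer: 24152316587944336/9918765649 ≈ 2.4350e+6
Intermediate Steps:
y = 1/236 ≈ 0.0042373
m = 27 (m = 9*3 = 27)
(1560 + (G + m)/(y + (248 - 1*(-174))))² = (1560 + (164 + 27)/(1/236 + (248 - 1*(-174))))² = (1560 + 191/(1/236 + (248 + 174)))² = (1560 + 191/(1/236 + 422))² = (1560 + 191/(99593/236))² = (1560 + 191*(236/99593))² = (1560 + 45076/99593)² = (155410156/99593)² = 24152316587944336/9918765649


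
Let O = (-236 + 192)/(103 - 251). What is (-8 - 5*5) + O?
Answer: -1210/37 ≈ -32.703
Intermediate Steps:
O = 11/37 (O = -44/(-148) = -44*(-1/148) = 11/37 ≈ 0.29730)
(-8 - 5*5) + O = (-8 - 5*5) + 11/37 = (-8 - 25) + 11/37 = -33 + 11/37 = -1210/37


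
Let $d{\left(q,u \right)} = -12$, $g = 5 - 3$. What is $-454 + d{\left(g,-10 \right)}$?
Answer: $-466$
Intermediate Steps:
$g = 2$ ($g = 5 - 3 = 2$)
$-454 + d{\left(g,-10 \right)} = -454 - 12 = -466$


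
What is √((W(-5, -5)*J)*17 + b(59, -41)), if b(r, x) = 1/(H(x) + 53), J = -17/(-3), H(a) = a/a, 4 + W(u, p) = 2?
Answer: I*√62418/18 ≈ 13.88*I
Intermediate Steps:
W(u, p) = -2 (W(u, p) = -4 + 2 = -2)
H(a) = 1
J = 17/3 (J = -17*(-⅓) = 17/3 ≈ 5.6667)
b(r, x) = 1/54 (b(r, x) = 1/(1 + 53) = 1/54)
√((W(-5, -5)*J)*17 + b(59, -41)) = √(-2*17/3*17 + 1/54) = √(-34/3*17 + 1/54) = √(-578/3 + 1/54) = √(-10403/54) = I*√62418/18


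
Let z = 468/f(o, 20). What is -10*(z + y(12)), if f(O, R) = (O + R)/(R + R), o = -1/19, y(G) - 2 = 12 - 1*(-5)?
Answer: -3628810/379 ≈ -9574.7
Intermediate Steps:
y(G) = 19 (y(G) = 2 + (12 - 1*(-5)) = 2 + (12 + 5) = 2 + 17 = 19)
o = -1/19 (o = -1*1/19 = -1/19 ≈ -0.052632)
f(O, R) = (O + R)/(2*R) (f(O, R) = (O + R)/((2*R)) = (O + R)*(1/(2*R)) = (O + R)/(2*R))
z = 355680/379 (z = 468/(((½)*(-1/19 + 20)/20)) = 468/(((½)*(1/20)*(379/19))) = 468/(379/760) = 468*(760/379) = 355680/379 ≈ 938.47)
-10*(z + y(12)) = -10*(355680/379 + 19) = -10*362881/379 = -3628810/379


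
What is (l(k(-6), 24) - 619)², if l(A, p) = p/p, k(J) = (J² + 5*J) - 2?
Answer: 381924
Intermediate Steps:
k(J) = -2 + J² + 5*J
l(A, p) = 1
(l(k(-6), 24) - 619)² = (1 - 619)² = (-618)² = 381924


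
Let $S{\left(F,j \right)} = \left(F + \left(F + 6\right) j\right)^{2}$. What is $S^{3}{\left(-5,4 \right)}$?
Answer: $1$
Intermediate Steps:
$S{\left(F,j \right)} = \left(F + j \left(6 + F\right)\right)^{2}$ ($S{\left(F,j \right)} = \left(F + \left(6 + F\right) j\right)^{2} = \left(F + j \left(6 + F\right)\right)^{2}$)
$S^{3}{\left(-5,4 \right)} = \left(\left(-5 + 6 \cdot 4 - 20\right)^{2}\right)^{3} = \left(\left(-5 + 24 - 20\right)^{2}\right)^{3} = \left(\left(-1\right)^{2}\right)^{3} = 1^{3} = 1$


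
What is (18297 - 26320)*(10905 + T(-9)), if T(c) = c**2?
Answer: -88140678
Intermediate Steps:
(18297 - 26320)*(10905 + T(-9)) = (18297 - 26320)*(10905 + (-9)**2) = -8023*(10905 + 81) = -8023*10986 = -88140678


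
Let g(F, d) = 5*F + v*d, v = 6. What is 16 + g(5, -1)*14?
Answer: 282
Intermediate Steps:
g(F, d) = 5*F + 6*d
16 + g(5, -1)*14 = 16 + (5*5 + 6*(-1))*14 = 16 + (25 - 6)*14 = 16 + 19*14 = 16 + 266 = 282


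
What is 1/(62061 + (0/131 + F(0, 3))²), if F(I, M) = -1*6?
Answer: 1/62097 ≈ 1.6104e-5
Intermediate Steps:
F(I, M) = -6
1/(62061 + (0/131 + F(0, 3))²) = 1/(62061 + (0/131 - 6)²) = 1/(62061 + (0*(1/131) - 6)²) = 1/(62061 + (0 - 6)²) = 1/(62061 + (-6)²) = 1/(62061 + 36) = 1/62097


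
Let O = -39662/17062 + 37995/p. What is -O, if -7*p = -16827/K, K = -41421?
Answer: 31327468190984/47850379 ≈ 6.5470e+5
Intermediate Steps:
p = -5609/96649 (p = -(-16827)/(7*(-41421)) = -(-16827)*(-1)/(7*41421) = -1/7*5609/13807 = -5609/96649 ≈ -0.058035)
O = -31327468190984/47850379 (O = -39662/17062 + 37995/(-5609/96649) = -39662*1/17062 + 37995*(-96649/5609) = -19831/8531 - 3672178755/5609 = -31327468190984/47850379 ≈ -6.5470e+5)
-O = -1*(-31327468190984/47850379) = 31327468190984/47850379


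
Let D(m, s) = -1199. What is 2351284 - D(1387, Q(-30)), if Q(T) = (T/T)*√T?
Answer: 2352483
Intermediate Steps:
Q(T) = √T (Q(T) = 1*√T = √T)
2351284 - D(1387, Q(-30)) = 2351284 - 1*(-1199) = 2351284 + 1199 = 2352483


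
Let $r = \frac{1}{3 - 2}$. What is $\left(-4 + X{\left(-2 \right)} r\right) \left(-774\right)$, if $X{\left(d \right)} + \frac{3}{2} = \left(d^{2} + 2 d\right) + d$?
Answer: $5805$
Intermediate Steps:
$r = 1$ ($r = 1^{-1} = 1$)
$X{\left(d \right)} = - \frac{3}{2} + d^{2} + 3 d$ ($X{\left(d \right)} = - \frac{3}{2} + \left(\left(d^{2} + 2 d\right) + d\right) = - \frac{3}{2} + \left(d^{2} + 3 d\right) = - \frac{3}{2} + d^{2} + 3 d$)
$\left(-4 + X{\left(-2 \right)} r\right) \left(-774\right) = \left(-4 + \left(- \frac{3}{2} + \left(-2\right)^{2} + 3 \left(-2\right)\right) 1\right) \left(-774\right) = \left(-4 + \left(- \frac{3}{2} + 4 - 6\right) 1\right) \left(-774\right) = \left(-4 - \frac{7}{2}\right) \left(-774\right) = \left(- \frac{15}{2}\right) \left(-774\right) = 5805$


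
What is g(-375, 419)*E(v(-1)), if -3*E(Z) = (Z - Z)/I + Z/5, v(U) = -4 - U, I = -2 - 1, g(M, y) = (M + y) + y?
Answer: 463/5 ≈ 92.600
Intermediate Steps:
g(M, y) = M + 2*y
I = -3
E(Z) = -Z/15 (E(Z) = -((Z - Z)/(-3) + Z/5)/3 = -(0*(-⅓) + Z*(⅕))/3 = -(0 + Z/5)/3 = -Z/15)
g(-375, 419)*E(v(-1)) = (-375 + 2*419)*(-(-4 - 1*(-1))/15) = (-375 + 838)*(-(-4 + 1)/15) = 463*(-1/15*(-3)) = 463*(⅕) = 463/5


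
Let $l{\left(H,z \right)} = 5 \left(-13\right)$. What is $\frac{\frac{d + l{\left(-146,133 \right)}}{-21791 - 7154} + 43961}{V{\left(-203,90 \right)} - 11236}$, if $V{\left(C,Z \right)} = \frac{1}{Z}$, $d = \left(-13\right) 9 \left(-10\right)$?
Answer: $- \frac{22904100720}{5854062571} \approx -3.9125$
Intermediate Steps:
$l{\left(H,z \right)} = -65$
$d = 1170$ ($d = \left(-117\right) \left(-10\right) = 1170$)
$\frac{\frac{d + l{\left(-146,133 \right)}}{-21791 - 7154} + 43961}{V{\left(-203,90 \right)} - 11236} = \frac{\frac{1170 - 65}{-21791 - 7154} + 43961}{\frac{1}{90} - 11236} = \frac{\frac{1105}{-28945} + 43961}{\frac{1}{90} - 11236} = \frac{1105 \left(- \frac{1}{28945}\right) + 43961}{- \frac{1011239}{90}} = \left(- \frac{221}{5789} + 43961\right) \left(- \frac{90}{1011239}\right) = \frac{254490008}{5789} \left(- \frac{90}{1011239}\right) = - \frac{22904100720}{5854062571}$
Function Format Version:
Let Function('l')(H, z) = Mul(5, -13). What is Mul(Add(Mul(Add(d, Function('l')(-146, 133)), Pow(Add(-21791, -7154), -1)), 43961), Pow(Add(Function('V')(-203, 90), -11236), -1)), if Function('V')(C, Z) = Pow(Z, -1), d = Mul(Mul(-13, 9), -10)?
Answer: Rational(-22904100720, 5854062571) ≈ -3.9125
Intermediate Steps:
Function('l')(H, z) = -65
d = 1170 (d = Mul(-117, -10) = 1170)
Mul(Add(Mul(Add(d, Function('l')(-146, 133)), Pow(Add(-21791, -7154), -1)), 43961), Pow(Add(Function('V')(-203, 90), -11236), -1)) = Mul(Add(Mul(Add(1170, -65), Pow(Add(-21791, -7154), -1)), 43961), Pow(Add(Pow(90, -1), -11236), -1)) = Mul(Add(Mul(1105, Pow(-28945, -1)), 43961), Pow(Add(Rational(1, 90), -11236), -1)) = Mul(Add(Mul(1105, Rational(-1, 28945)), 43961), Pow(Rational(-1011239, 90), -1)) = Mul(Add(Rational(-221, 5789), 43961), Rational(-90, 1011239)) = Mul(Rational(254490008, 5789), Rational(-90, 1011239)) = Rational(-22904100720, 5854062571)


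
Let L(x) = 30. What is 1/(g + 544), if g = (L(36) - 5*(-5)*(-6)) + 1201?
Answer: 1/1625 ≈ 0.00061538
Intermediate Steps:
g = 1081 (g = (30 - 5*(-5)*(-6)) + 1201 = (30 + 25*(-6)) + 1201 = (30 - 150) + 1201 = -120 + 1201 = 1081)
1/(g + 544) = 1/(1081 + 544) = 1/1625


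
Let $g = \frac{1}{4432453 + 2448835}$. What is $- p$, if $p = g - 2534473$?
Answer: $\frac{17440438641223}{6881288} \approx 2.5345 \cdot 10^{6}$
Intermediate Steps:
$g = \frac{1}{6881288} \approx 1.4532 \cdot 10^{-7}$
$p = - \frac{17440438641223}{6881288}$ ($p = \frac{1}{6881288} - 2534473 = - \frac{17440438641223}{6881288} \approx -2.5345 \cdot 10^{6}$)
$- p = \left(-1\right) \left(- \frac{17440438641223}{6881288}\right) = \frac{17440438641223}{6881288}$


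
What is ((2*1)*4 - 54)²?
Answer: 2116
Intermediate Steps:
((2*1)*4 - 54)² = (2*4 - 54)² = (8 - 54)² = (-46)² = 2116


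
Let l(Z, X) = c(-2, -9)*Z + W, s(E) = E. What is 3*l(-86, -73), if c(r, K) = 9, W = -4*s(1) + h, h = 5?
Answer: -2319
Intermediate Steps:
W = 1 (W = -4*1 + 5 = -4 + 5 = 1)
l(Z, X) = 1 + 9*Z (l(Z, X) = 9*Z + 1 = 1 + 9*Z)
3*l(-86, -73) = 3*(1 + 9*(-86)) = 3*(1 - 774) = 3*(-773) = -2319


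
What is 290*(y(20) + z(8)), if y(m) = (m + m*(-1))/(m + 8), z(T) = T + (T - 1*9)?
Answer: 2030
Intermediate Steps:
z(T) = -9 + 2*T (z(T) = T + (T - 9) = T + (-9 + T) = -9 + 2*T)
y(m) = 0 (y(m) = (m - m)/(8 + m) = 0/(8 + m) = 0)
290*(y(20) + z(8)) = 290*(0 + (-9 + 2*8)) = 290*(0 + (-9 + 16)) = 290*(0 + 7) = 290*7 = 2030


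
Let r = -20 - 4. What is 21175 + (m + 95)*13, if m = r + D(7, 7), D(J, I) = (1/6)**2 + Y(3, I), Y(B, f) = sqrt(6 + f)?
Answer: 795541/36 + 13*sqrt(13) ≈ 22145.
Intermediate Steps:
r = -24
D(J, I) = 1/36 + sqrt(6 + I) (D(J, I) = (1/6)**2 + sqrt(6 + I) = 1/36 + sqrt(6 + I))
m = -863/36 + sqrt(13) (m = -24 + (1/36 + sqrt(6 + 7)) = -24 + (1/36 + sqrt(13)) = -863/36 + sqrt(13) ≈ -20.367)
21175 + (m + 95)*13 = 21175 + ((-863/36 + sqrt(13)) + 95)*13 = 21175 + (2557/36 + sqrt(13))*13 = 21175 + (33241/36 + 13*sqrt(13)) = 795541/36 + 13*sqrt(13)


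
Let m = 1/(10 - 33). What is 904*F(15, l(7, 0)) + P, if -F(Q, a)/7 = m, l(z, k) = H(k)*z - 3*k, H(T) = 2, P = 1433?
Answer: 39287/23 ≈ 1708.1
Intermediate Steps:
l(z, k) = -3*k + 2*z (l(z, k) = 2*z - 3*k = -3*k + 2*z)
m = -1/23 (m = 1/(-23) = -1/23 ≈ -0.043478)
F(Q, a) = 7/23 (F(Q, a) = -7*(-1/23) = 7/23)
904*F(15, l(7, 0)) + P = 904*(7/23) + 1433 = 6328/23 + 1433 = 39287/23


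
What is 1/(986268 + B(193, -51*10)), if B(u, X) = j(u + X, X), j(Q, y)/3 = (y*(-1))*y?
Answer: 1/205968 ≈ 4.8551e-6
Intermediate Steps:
j(Q, y) = -3*y**2 (j(Q, y) = 3*((y*(-1))*y) = 3*((-y)*y) = 3*(-y**2) = -3*y**2)
B(u, X) = -3*X**2
1/(986268 + B(193, -51*10)) = 1/(986268 - 3*(-51*10)**2) = 1/(986268 - 3*(-510)**2) = 1/(986268 - 3*260100) = 1/(986268 - 780300) = 1/205968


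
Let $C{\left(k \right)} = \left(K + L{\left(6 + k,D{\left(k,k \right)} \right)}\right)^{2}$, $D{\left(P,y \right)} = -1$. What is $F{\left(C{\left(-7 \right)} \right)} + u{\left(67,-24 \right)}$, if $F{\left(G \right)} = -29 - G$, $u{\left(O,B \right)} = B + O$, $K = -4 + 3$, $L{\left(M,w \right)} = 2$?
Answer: $13$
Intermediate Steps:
$K = -1$
$C{\left(k \right)} = 1$ ($C{\left(k \right)} = \left(-1 + 2\right)^{2} = 1^{2} = 1$)
$F{\left(C{\left(-7 \right)} \right)} + u{\left(67,-24 \right)} = \left(-29 - 1\right) + \left(-24 + 67\right) = \left(-29 - 1\right) + 43 = -30 + 43 = 13$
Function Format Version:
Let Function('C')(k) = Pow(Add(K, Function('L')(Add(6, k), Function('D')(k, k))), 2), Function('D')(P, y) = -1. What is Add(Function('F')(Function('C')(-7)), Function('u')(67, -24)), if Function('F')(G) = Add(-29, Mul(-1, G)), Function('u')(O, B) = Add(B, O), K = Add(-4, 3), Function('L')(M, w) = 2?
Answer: 13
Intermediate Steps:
K = -1
Function('C')(k) = 1 (Function('C')(k) = Pow(Add(-1, 2), 2) = Pow(1, 2) = 1)
Add(Function('F')(Function('C')(-7)), Function('u')(67, -24)) = Add(Add(-29, Mul(-1, 1)), Add(-24, 67)) = Add(Add(-29, -1), 43) = Add(-30, 43) = 13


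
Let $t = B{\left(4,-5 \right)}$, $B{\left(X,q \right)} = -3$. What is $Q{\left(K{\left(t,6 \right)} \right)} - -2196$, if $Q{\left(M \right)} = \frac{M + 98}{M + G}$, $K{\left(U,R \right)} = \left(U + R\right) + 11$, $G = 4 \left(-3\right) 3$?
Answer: $\frac{24100}{11} \approx 2190.9$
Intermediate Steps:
$G = -36$ ($G = \left(-12\right) 3 = -36$)
$t = -3$
$K{\left(U,R \right)} = 11 + R + U$ ($K{\left(U,R \right)} = \left(R + U\right) + 11 = 11 + R + U$)
$Q{\left(M \right)} = \frac{98 + M}{-36 + M}$ ($Q{\left(M \right)} = \frac{M + 98}{M - 36} = \frac{98 + M}{-36 + M}$)
$Q{\left(K{\left(t,6 \right)} \right)} - -2196 = \frac{98 + \left(11 + 6 - 3\right)}{-36 + \left(11 + 6 - 3\right)} - -2196 = \frac{98 + 14}{-36 + 14} + 2196 = \frac{1}{-22} \cdot 112 + 2196 = \left(- \frac{1}{22}\right) 112 + 2196 = - \frac{56}{11} + 2196 = \frac{24100}{11}$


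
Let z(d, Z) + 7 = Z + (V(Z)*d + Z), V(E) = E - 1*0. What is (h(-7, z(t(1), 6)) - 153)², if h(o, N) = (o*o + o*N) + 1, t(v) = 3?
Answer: 69696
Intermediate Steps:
V(E) = E (V(E) = E + 0 = E)
z(d, Z) = -7 + 2*Z + Z*d (z(d, Z) = -7 + (Z + (Z*d + Z)) = -7 + (Z + (Z + Z*d)) = -7 + (2*Z + Z*d) = -7 + 2*Z + Z*d)
h(o, N) = 1 + o² + N*o (h(o, N) = (o² + N*o) + 1 = 1 + o² + N*o)
(h(-7, z(t(1), 6)) - 153)² = ((1 + (-7)² + (-7 + 2*6 + 6*3)*(-7)) - 153)² = ((1 + 49 + (-7 + 12 + 18)*(-7)) - 153)² = ((1 + 49 + 23*(-7)) - 153)² = ((1 + 49 - 161) - 153)² = (-111 - 153)² = (-264)² = 69696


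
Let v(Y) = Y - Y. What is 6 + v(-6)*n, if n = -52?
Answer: 6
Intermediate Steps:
v(Y) = 0
6 + v(-6)*n = 6 + 0*(-52) = 6 + 0 = 6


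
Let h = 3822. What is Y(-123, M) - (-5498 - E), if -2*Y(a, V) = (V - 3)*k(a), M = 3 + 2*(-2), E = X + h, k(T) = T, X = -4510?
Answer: 4564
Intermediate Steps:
E = -688 (E = -4510 + 3822 = -688)
M = -1 (M = 3 - 4 = -1)
Y(a, V) = -a*(-3 + V)/2 (Y(a, V) = -(V - 3)*a/2 = -(-3 + V)*a/2 = -a*(-3 + V)/2)
Y(-123, M) - (-5498 - E) = (½)*(-123)*(3 - 1*(-1)) - (-5498 - 1*(-688)) = (½)*(-123)*(3 + 1) - (-5498 + 688) = (½)*(-123)*4 - 1*(-4810) = -246 + 4810 = 4564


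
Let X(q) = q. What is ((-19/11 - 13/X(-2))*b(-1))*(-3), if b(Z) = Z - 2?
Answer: 945/22 ≈ 42.955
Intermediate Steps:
b(Z) = -2 + Z
((-19/11 - 13/X(-2))*b(-1))*(-3) = ((-19/11 - 13/(-2))*(-2 - 1))*(-3) = ((-19*1/11 - 13*(-½))*(-3))*(-3) = ((-19/11 + 13/2)*(-3))*(-3) = ((105/22)*(-3))*(-3) = -315/22*(-3) = 945/22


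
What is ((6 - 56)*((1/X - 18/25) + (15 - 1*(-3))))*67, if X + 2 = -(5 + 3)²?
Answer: -1908629/33 ≈ -57837.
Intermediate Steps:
X = -66 (X = -2 - (5 + 3)² = -2 - 1*8² = -2 - 1*64 = -2 - 64 = -66)
((6 - 56)*((1/X - 18/25) + (15 - 1*(-3))))*67 = ((6 - 56)*((1/(-66) - 18/25) + (15 - 1*(-3))))*67 = -50*((1*(-1/66) - 18*1/25) + (15 + 3))*67 = -50*((-1/66 - 18/25) + 18)*67 = -50*(-1213/1650 + 18)*67 = -50*28487/1650*67 = -28487/33*67 = -1908629/33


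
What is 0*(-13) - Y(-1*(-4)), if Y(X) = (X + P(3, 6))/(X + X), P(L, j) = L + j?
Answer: -13/8 ≈ -1.6250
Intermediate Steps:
Y(X) = (9 + X)/(2*X) (Y(X) = (X + (3 + 6))/(X + X) = (X + 9)/((2*X)) = (9 + X)*(1/(2*X)) = (9 + X)/(2*X))
0*(-13) - Y(-1*(-4)) = 0*(-13) - (9 - 1*(-4))/(2*((-1*(-4)))) = 0 - (9 + 4)/(2*4) = 0 - 13/(2*4) = 0 - 1*13/8 = 0 - 13/8 = -13/8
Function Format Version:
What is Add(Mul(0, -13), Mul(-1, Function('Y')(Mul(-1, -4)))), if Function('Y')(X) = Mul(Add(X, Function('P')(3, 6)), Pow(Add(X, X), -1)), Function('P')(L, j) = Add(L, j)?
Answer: Rational(-13, 8) ≈ -1.6250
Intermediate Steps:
Function('Y')(X) = Mul(Rational(1, 2), Pow(X, -1), Add(9, X)) (Function('Y')(X) = Mul(Add(X, Add(3, 6)), Pow(Add(X, X), -1)) = Mul(Add(X, 9), Pow(Mul(2, X), -1)) = Mul(Add(9, X), Mul(Rational(1, 2), Pow(X, -1))) = Mul(Rational(1, 2), Pow(X, -1), Add(9, X)))
Add(Mul(0, -13), Mul(-1, Function('Y')(Mul(-1, -4)))) = Add(Mul(0, -13), Mul(-1, Mul(Rational(1, 2), Pow(Mul(-1, -4), -1), Add(9, Mul(-1, -4))))) = Add(0, Mul(-1, Mul(Rational(1, 2), Pow(4, -1), Add(9, 4)))) = Add(0, Mul(-1, Mul(Rational(1, 2), Rational(1, 4), 13))) = Add(0, Mul(-1, Rational(13, 8))) = Add(0, Rational(-13, 8)) = Rational(-13, 8)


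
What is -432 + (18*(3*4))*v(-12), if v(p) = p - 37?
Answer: -11016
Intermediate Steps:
v(p) = -37 + p
-432 + (18*(3*4))*v(-12) = -432 + (18*(3*4))*(-37 - 12) = -432 + (18*12)*(-49) = -432 + 216*(-49) = -432 - 10584 = -11016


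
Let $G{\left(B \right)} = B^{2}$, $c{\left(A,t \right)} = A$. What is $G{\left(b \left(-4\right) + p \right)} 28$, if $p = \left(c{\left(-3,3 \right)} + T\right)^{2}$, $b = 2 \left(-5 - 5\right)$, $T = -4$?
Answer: $465948$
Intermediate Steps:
$b = -20$ ($b = 2 \left(-10\right) = -20$)
$p = 49$ ($p = \left(-3 - 4\right)^{2} = \left(-7\right)^{2} = 49$)
$G{\left(b \left(-4\right) + p \right)} 28 = \left(\left(-20\right) \left(-4\right) + 49\right)^{2} \cdot 28 = \left(80 + 49\right)^{2} \cdot 28 = 129^{2} \cdot 28 = 16641 \cdot 28 = 465948$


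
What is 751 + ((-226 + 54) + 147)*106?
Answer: -1899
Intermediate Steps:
751 + ((-226 + 54) + 147)*106 = 751 + (-172 + 147)*106 = 751 - 25*106 = 751 - 2650 = -1899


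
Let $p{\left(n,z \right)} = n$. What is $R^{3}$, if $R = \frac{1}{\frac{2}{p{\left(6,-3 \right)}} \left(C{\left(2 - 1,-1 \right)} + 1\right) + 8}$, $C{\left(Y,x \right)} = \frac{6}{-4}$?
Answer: $\frac{216}{103823} \approx 0.0020805$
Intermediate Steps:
$C{\left(Y,x \right)} = - \frac{3}{2}$ ($C{\left(Y,x \right)} = 6 \left(- \frac{1}{4}\right) = - \frac{3}{2}$)
$R = \frac{6}{47}$ ($R = \frac{1}{\frac{2}{6} \left(- \frac{3}{2} + 1\right) + 8} = \frac{1}{2 \cdot \frac{1}{6} \left(- \frac{1}{2}\right) + 8} = \frac{1}{\frac{1}{3} \left(- \frac{1}{2}\right) + 8} = \frac{1}{- \frac{1}{6} + 8} = \frac{1}{\frac{47}{6}} = \frac{6}{47} \approx 0.12766$)
$R^{3} = \left(\frac{6}{47}\right)^{3} = \frac{216}{103823}$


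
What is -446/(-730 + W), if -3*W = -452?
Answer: 669/869 ≈ 0.76985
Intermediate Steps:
W = 452/3 (W = -1/3*(-452) = 452/3 ≈ 150.67)
-446/(-730 + W) = -446/(-730 + 452/3) = -446/(-1738/3) = -3/1738*(-446) = 669/869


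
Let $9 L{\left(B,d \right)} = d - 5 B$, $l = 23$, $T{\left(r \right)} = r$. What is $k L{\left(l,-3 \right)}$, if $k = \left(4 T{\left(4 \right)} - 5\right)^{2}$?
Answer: $- \frac{14278}{9} \approx -1586.4$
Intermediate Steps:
$L{\left(B,d \right)} = - \frac{5 B}{9} + \frac{d}{9}$ ($L{\left(B,d \right)} = \frac{d - 5 B}{9} = - \frac{5 B}{9} + \frac{d}{9}$)
$k = 121$ ($k = \left(4 \cdot 4 - 5\right)^{2} = \left(16 - 5\right)^{2} = 11^{2} = 121$)
$k L{\left(l,-3 \right)} = 121 \left(\left(- \frac{5}{9}\right) 23 + \frac{1}{9} \left(-3\right)\right) = 121 \left(- \frac{115}{9} - \frac{1}{3}\right) = 121 \left(- \frac{118}{9}\right) = - \frac{14278}{9}$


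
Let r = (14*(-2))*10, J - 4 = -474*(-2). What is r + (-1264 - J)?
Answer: -2496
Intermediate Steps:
J = 952 (J = 4 - 474*(-2) = 4 + 948 = 952)
r = -280 (r = -28*10 = -280)
r + (-1264 - J) = -280 + (-1264 - 1*952) = -280 + (-1264 - 952) = -280 - 2216 = -2496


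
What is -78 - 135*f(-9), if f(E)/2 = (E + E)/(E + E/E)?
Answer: -1371/2 ≈ -685.50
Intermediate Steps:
f(E) = 4*E/(1 + E) (f(E) = 2*((E + E)/(E + E/E)) = 2*((2*E)/(E + 1)) = 2*((2*E)/(1 + E)) = 2*(2*E/(1 + E)) = 4*E/(1 + E))
-78 - 135*f(-9) = -78 - 540*(-9)/(1 - 9) = -78 - 540*(-9)/(-8) = -78 - 540*(-9)*(-1)/8 = -78 - 135*9/2 = -78 - 1215/2 = -1371/2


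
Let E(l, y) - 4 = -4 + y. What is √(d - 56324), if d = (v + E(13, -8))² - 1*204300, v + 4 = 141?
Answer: I*√243983 ≈ 493.95*I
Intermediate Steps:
v = 137 (v = -4 + 141 = 137)
E(l, y) = y (E(l, y) = 4 + (-4 + y) = y)
d = -187659 (d = (137 - 8)² - 1*204300 = 129² - 204300 = 16641 - 204300 = -187659)
√(d - 56324) = √(-187659 - 56324) = √(-243983) = I*√243983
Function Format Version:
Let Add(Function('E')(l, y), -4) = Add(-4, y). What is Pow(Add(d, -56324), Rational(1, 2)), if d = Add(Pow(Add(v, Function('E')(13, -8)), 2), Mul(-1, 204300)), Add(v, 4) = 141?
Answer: Mul(I, Pow(243983, Rational(1, 2))) ≈ Mul(493.95, I)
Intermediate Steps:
v = 137 (v = Add(-4, 141) = 137)
Function('E')(l, y) = y (Function('E')(l, y) = Add(4, Add(-4, y)) = y)
d = -187659 (d = Add(Pow(Add(137, -8), 2), Mul(-1, 204300)) = Add(Pow(129, 2), -204300) = Add(16641, -204300) = -187659)
Pow(Add(d, -56324), Rational(1, 2)) = Pow(Add(-187659, -56324), Rational(1, 2)) = Pow(-243983, Rational(1, 2)) = Mul(I, Pow(243983, Rational(1, 2)))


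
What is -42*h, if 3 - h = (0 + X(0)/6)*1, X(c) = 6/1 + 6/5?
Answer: -378/5 ≈ -75.600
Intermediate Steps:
X(c) = 36/5 (X(c) = 6*1 + 6*(1/5) = 6 + 6/5 = 36/5)
h = 9/5 (h = 3 - (0 + (36/5)/6) = 3 - (0 + (36/5)*(1/6)) = 3 - (0 + 6/5) = 3 - 6/5 = 9/5 ≈ 1.8000)
-42*h = -42*9/5 = -378/5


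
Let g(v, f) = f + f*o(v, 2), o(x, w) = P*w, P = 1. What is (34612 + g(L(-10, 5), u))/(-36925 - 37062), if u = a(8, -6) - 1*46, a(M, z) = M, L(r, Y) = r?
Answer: -34498/73987 ≈ -0.46627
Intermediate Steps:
o(x, w) = w (o(x, w) = 1*w = w)
u = -38 (u = 8 - 1*46 = 8 - 46 = -38)
g(v, f) = 3*f (g(v, f) = f + f*2 = f + 2*f = 3*f)
(34612 + g(L(-10, 5), u))/(-36925 - 37062) = (34612 + 3*(-38))/(-36925 - 37062) = (34612 - 114)/(-73987) = 34498*(-1/73987) = -34498/73987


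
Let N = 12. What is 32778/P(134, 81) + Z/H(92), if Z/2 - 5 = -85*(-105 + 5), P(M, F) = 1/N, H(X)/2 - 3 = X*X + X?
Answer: 124687827/317 ≈ 3.9334e+5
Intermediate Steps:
H(X) = 6 + 2*X + 2*X² (H(X) = 6 + 2*(X*X + X) = 6 + 2*(X² + X) = 6 + 2*(X + X²) = 6 + (2*X + 2*X²) = 6 + 2*X + 2*X²)
P(M, F) = 1/12
Z = 17010 (Z = 10 + 2*(-85*(-105 + 5)) = 10 + 2*(-85*(-100)) = 10 + 2*8500 = 10 + 17000 = 17010)
32778/P(134, 81) + Z/H(92) = 32778/(1/12) + 17010/(6 + 2*92 + 2*92²) = 32778*12 + 17010/(6 + 184 + 2*8464) = 393336 + 17010/(6 + 184 + 16928) = 393336 + 17010/17118 = 393336 + 17010*(1/17118) = 393336 + 315/317 = 124687827/317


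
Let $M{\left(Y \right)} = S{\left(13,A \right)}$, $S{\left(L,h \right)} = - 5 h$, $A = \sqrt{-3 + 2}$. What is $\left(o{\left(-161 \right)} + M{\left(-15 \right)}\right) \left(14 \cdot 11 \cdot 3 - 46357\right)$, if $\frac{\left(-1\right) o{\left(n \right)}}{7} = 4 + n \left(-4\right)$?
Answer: $208179720 + 229475 i \approx 2.0818 \cdot 10^{8} + 2.2948 \cdot 10^{5} i$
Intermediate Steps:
$A = i$ ($A = \sqrt{-1} = i \approx 1.0 i$)
$M{\left(Y \right)} = - 5 i$
$o{\left(n \right)} = -28 + 28 n$ ($o{\left(n \right)} = - 7 \left(4 + n \left(-4\right)\right) = - 7 \left(4 - 4 n\right) = -28 + 28 n$)
$\left(o{\left(-161 \right)} + M{\left(-15 \right)}\right) \left(14 \cdot 11 \cdot 3 - 46357\right) = \left(\left(-28 + 28 \left(-161\right)\right) - 5 i\right) \left(14 \cdot 11 \cdot 3 - 46357\right) = \left(\left(-28 - 4508\right) - 5 i\right) \left(154 \cdot 3 - 46357\right) = \left(-4536 - 5 i\right) \left(462 - 46357\right) = \left(-4536 - 5 i\right) \left(-45895\right) = 208179720 + 229475 i$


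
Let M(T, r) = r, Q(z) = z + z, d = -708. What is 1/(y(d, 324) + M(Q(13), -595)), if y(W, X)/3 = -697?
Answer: -1/2686 ≈ -0.00037230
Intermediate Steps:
Q(z) = 2*z
y(W, X) = -2091 (y(W, X) = 3*(-697) = -2091)
1/(y(d, 324) + M(Q(13), -595)) = 1/(-2091 - 595) = 1/(-2686) = -1/2686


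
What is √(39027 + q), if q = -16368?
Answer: √22659 ≈ 150.53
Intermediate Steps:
√(39027 + q) = √(39027 - 16368) = √22659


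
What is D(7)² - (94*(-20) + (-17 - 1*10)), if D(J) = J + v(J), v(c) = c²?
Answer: 5043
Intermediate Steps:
D(J) = J + J²
D(7)² - (94*(-20) + (-17 - 1*10)) = (7*(1 + 7))² - (94*(-20) + (-17 - 1*10)) = (7*8)² - (-1880 + (-17 - 10)) = 56² - (-1880 - 27) = 3136 - 1*(-1907) = 3136 + 1907 = 5043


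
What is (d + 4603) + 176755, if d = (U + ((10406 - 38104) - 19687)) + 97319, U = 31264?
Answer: 262556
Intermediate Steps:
d = 81198 (d = (31264 + ((10406 - 38104) - 19687)) + 97319 = (31264 + (-27698 - 19687)) + 97319 = (31264 - 47385) + 97319 = -16121 + 97319 = 81198)
(d + 4603) + 176755 = (81198 + 4603) + 176755 = 85801 + 176755 = 262556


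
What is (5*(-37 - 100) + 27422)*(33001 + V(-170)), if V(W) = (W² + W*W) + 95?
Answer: 2430286352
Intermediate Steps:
V(W) = 95 + 2*W² (V(W) = (W² + W²) + 95 = 2*W² + 95 = 95 + 2*W²)
(5*(-37 - 100) + 27422)*(33001 + V(-170)) = (5*(-37 - 100) + 27422)*(33001 + (95 + 2*(-170)²)) = (5*(-137) + 27422)*(33001 + (95 + 2*28900)) = (-685 + 27422)*(33001 + (95 + 57800)) = 26737*(33001 + 57895) = 26737*90896 = 2430286352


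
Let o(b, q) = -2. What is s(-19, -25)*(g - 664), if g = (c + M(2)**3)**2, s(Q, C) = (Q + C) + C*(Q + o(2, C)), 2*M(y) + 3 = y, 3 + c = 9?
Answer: -19378047/64 ≈ -3.0278e+5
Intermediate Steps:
c = 6 (c = -3 + 9 = 6)
M(y) = -3/2 + y/2
s(Q, C) = C + Q + C*(-2 + Q) (s(Q, C) = (Q + C) + C*(Q - 2) = (C + Q) + C*(-2 + Q) = C + Q + C*(-2 + Q))
g = 2209/64 (g = (6 + (-3/2 + (1/2)*2)**3)**2 = (6 + (-3/2 + 1)**3)**2 = (6 + (-1/2)**3)**2 = (6 - 1/8)**2 = (47/8)**2 = 2209/64 ≈ 34.516)
s(-19, -25)*(g - 664) = (-19 - 1*(-25) - 25*(-19))*(2209/64 - 664) = (-19 + 25 + 475)*(-40287/64) = 481*(-40287/64) = -19378047/64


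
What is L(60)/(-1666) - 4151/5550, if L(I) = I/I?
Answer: -1730279/2311575 ≈ -0.74853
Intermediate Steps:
L(I) = 1
L(60)/(-1666) - 4151/5550 = 1/(-1666) - 4151/5550 = 1*(-1/1666) - 4151*1/5550 = -1/1666 - 4151/5550 = -1730279/2311575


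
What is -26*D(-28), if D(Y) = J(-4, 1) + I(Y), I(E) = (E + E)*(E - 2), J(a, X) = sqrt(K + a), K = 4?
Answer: -43680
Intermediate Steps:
J(a, X) = sqrt(4 + a)
I(E) = 2*E*(-2 + E) (I(E) = (2*E)*(-2 + E) = 2*E*(-2 + E))
D(Y) = 2*Y*(-2 + Y) (D(Y) = sqrt(4 - 4) + 2*Y*(-2 + Y) = sqrt(0) + 2*Y*(-2 + Y) = 0 + 2*Y*(-2 + Y) = 2*Y*(-2 + Y))
-26*D(-28) = -52*(-28)*(-2 - 28) = -52*(-28)*(-30) = -26*1680 = -43680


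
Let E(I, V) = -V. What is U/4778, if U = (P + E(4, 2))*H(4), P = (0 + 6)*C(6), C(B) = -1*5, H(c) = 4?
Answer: -64/2389 ≈ -0.026789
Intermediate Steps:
C(B) = -5
P = -30 (P = (0 + 6)*(-5) = 6*(-5) = -30)
U = -128 (U = (-30 - 1*2)*4 = (-30 - 2)*4 = -32*4 = -128)
U/4778 = -128/4778 = -128*1/4778 = -64/2389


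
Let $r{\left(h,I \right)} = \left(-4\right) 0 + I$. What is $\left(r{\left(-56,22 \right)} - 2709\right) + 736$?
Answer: $-1951$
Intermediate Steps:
$r{\left(h,I \right)} = I$ ($r{\left(h,I \right)} = 0 + I = I$)
$\left(r{\left(-56,22 \right)} - 2709\right) + 736 = \left(22 - 2709\right) + 736 = -2687 + 736 = -1951$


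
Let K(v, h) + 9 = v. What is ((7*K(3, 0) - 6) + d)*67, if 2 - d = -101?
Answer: 3685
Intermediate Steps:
d = 103 (d = 2 - 1*(-101) = 2 + 101 = 103)
K(v, h) = -9 + v
((7*K(3, 0) - 6) + d)*67 = ((7*(-9 + 3) - 6) + 103)*67 = ((7*(-6) - 6) + 103)*67 = ((-42 - 6) + 103)*67 = (-48 + 103)*67 = 55*67 = 3685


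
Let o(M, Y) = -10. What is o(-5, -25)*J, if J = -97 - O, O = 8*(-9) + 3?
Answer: 280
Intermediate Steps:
O = -69 (O = -72 + 3 = -69)
J = -28 (J = -97 - 1*(-69) = -97 + 69 = -28)
o(-5, -25)*J = -10*(-28) = 280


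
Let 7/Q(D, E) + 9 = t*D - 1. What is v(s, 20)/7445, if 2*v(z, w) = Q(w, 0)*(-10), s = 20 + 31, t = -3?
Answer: 1/14890 ≈ 6.7159e-5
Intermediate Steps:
s = 51
Q(D, E) = 7/(-10 - 3*D) (Q(D, E) = 7/(-9 + (-3*D - 1)) = 7/(-9 + (-1 - 3*D)) = 7/(-10 - 3*D))
v(z, w) = -35/(-10 - 3*w) (v(z, w) = ((7/(-10 - 3*w))*(-10))/2 = (-70/(-10 - 3*w))/2 = -35/(-10 - 3*w))
v(s, 20)/7445 = (35/(10 + 3*20))/7445 = (35/(10 + 60))*(1/7445) = (35/70)*(1/7445) = (35*(1/70))*(1/7445) = (1/2)*(1/7445) = 1/14890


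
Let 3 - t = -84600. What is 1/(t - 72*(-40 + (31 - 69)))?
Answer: 1/90219 ≈ 1.1084e-5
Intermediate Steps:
t = 84603 (t = 3 - 1*(-84600) = 3 + 84600 = 84603)
1/(t - 72*(-40 + (31 - 69))) = 1/(84603 - 72*(-40 + (31 - 69))) = 1/(84603 - 72*(-40 - 38)) = 1/(84603 - 72*(-78)) = 1/(84603 + 5616) = 1/90219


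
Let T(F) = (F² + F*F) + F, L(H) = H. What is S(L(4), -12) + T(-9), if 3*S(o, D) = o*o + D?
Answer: 463/3 ≈ 154.33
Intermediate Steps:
S(o, D) = D/3 + o²/3 (S(o, D) = (o*o + D)/3 = (o² + D)/3 = (D + o²)/3 = D/3 + o²/3)
T(F) = F + 2*F² (T(F) = (F² + F²) + F = 2*F² + F = F + 2*F²)
S(L(4), -12) + T(-9) = ((⅓)*(-12) + (⅓)*4²) - 9*(1 + 2*(-9)) = (-4 + (⅓)*16) - 9*(1 - 18) = (-4 + 16/3) - 9*(-17) = 4/3 + 153 = 463/3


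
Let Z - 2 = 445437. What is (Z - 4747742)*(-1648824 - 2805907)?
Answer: 19165602545493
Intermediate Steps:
Z = 445439 (Z = 2 + 445437 = 445439)
(Z - 4747742)*(-1648824 - 2805907) = (445439 - 4747742)*(-1648824 - 2805907) = -4302303*(-4454731) = 19165602545493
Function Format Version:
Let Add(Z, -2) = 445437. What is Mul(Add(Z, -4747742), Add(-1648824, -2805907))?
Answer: 19165602545493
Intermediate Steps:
Z = 445439 (Z = Add(2, 445437) = 445439)
Mul(Add(Z, -4747742), Add(-1648824, -2805907)) = Mul(Add(445439, -4747742), Add(-1648824, -2805907)) = Mul(-4302303, -4454731) = 19165602545493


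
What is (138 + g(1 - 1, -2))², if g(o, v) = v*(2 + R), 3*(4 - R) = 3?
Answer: 16384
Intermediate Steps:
R = 3 (R = 4 - ⅓*3 = 4 - 1 = 3)
g(o, v) = 5*v (g(o, v) = v*(2 + 3) = v*5 = 5*v)
(138 + g(1 - 1, -2))² = (138 + 5*(-2))² = (138 - 10)² = 128² = 16384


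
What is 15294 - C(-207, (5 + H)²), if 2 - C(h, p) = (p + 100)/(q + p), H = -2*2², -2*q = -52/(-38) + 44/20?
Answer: 20986042/1371 ≈ 15307.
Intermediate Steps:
q = -339/190 (q = -(-52/(-38) + 44/20)/2 = -(-52*(-1/38) + 44*(1/20))/2 = -(26/19 + 11/5)/2 = -½*339/95 = -339/190 ≈ -1.7842)
H = -8 (H = -2*4 = -8)
C(h, p) = 2 - (100 + p)/(-339/190 + p) (C(h, p) = 2 - (p + 100)/(-339/190 + p) = 2 - (100 + p)/(-339/190 + p))
15294 - C(-207, (5 + H)²) = 15294 - 2*(-9839 + 95*(5 - 8)²)/(-339 + 190*(5 - 8)²) = 15294 - 2*(-9839 + 95*(-3)²)/(-339 + 190*(-3)²) = 15294 - 2*(-9839 + 95*9)/(-339 + 190*9) = 15294 - 2*(-9839 + 855)/(-339 + 1710) = 15294 - 2*(-8984)/1371 = 15294 - 1*(-17968/1371) = 15294 + 17968/1371 = 20986042/1371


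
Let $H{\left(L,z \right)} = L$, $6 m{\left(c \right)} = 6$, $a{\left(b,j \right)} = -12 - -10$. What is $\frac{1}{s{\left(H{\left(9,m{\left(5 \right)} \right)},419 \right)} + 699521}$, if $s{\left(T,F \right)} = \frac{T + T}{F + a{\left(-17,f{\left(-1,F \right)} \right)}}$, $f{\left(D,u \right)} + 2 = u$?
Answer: $\frac{139}{97233425} \approx 1.4295 \cdot 10^{-6}$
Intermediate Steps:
$f{\left(D,u \right)} = -2 + u$
$a{\left(b,j \right)} = -2$ ($a{\left(b,j \right)} = -12 + 10 = -2$)
$m{\left(c \right)} = 1$ ($m{\left(c \right)} = \frac{1}{6} \cdot 6 = 1$)
$s{\left(T,F \right)} = \frac{2 T}{-2 + F}$ ($s{\left(T,F \right)} = \frac{T + T}{F - 2} = \frac{2 T}{-2 + F}$)
$\frac{1}{s{\left(H{\left(9,m{\left(5 \right)} \right)},419 \right)} + 699521} = \frac{1}{2 \cdot 9 \frac{1}{-2 + 419} + 699521} = \frac{1}{2 \cdot 9 \cdot \frac{1}{417} + 699521} = \frac{1}{\frac{6}{139} + 699521} = \frac{1}{\frac{97233425}{139}} = \frac{139}{97233425}$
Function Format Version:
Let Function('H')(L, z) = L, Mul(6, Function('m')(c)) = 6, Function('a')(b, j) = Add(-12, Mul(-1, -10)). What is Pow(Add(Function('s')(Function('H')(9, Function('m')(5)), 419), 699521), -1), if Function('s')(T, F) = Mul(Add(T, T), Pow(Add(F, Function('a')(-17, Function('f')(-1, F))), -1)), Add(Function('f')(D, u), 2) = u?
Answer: Rational(139, 97233425) ≈ 1.4295e-6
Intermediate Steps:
Function('f')(D, u) = Add(-2, u)
Function('a')(b, j) = -2 (Function('a')(b, j) = Add(-12, 10) = -2)
Function('m')(c) = 1 (Function('m')(c) = Mul(Rational(1, 6), 6) = 1)
Function('s')(T, F) = Mul(2, T, Pow(Add(-2, F), -1)) (Function('s')(T, F) = Mul(Add(T, T), Pow(Add(F, -2), -1)) = Mul(Mul(2, T), Pow(Add(-2, F), -1)) = Mul(2, T, Pow(Add(-2, F), -1)))
Pow(Add(Function('s')(Function('H')(9, Function('m')(5)), 419), 699521), -1) = Pow(Add(Mul(2, 9, Pow(Add(-2, 419), -1)), 699521), -1) = Pow(Add(Mul(2, 9, Pow(417, -1)), 699521), -1) = Pow(Add(Mul(2, 9, Rational(1, 417)), 699521), -1) = Pow(Add(Rational(6, 139), 699521), -1) = Pow(Rational(97233425, 139), -1) = Rational(139, 97233425)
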